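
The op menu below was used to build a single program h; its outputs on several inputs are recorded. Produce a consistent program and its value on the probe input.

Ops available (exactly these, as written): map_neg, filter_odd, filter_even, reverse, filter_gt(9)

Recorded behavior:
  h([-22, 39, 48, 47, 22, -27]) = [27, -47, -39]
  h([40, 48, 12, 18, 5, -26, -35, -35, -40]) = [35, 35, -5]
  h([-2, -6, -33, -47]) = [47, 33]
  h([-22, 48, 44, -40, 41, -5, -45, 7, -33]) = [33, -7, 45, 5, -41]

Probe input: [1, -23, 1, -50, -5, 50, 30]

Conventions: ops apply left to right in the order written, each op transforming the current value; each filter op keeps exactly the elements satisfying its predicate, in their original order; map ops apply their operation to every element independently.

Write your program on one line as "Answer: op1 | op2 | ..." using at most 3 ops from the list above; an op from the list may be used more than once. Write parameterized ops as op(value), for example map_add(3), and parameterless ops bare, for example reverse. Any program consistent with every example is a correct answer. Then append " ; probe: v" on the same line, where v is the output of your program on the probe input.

filter_odd | map_neg | reverse ; probe: [5, -1, 23, -1]

Check, running the answer program on each example:
  [-22, 39, 48, 47, 22, -27] -> [39, 47, -27] -> [-39, -47, 27] -> [27, -47, -39]
  [40, 48, 12, 18, 5, -26, -35, -35, -40] -> [5, -35, -35] -> [-5, 35, 35] -> [35, 35, -5]
  [-2, -6, -33, -47] -> [-33, -47] -> [33, 47] -> [47, 33]
  [-22, 48, 44, -40, 41, -5, -45, 7, -33] -> [41, -5, -45, 7, -33] -> [-41, 5, 45, -7, 33] -> [33, -7, 45, 5, -41]
  probe: [1, -23, 1, -50, -5, 50, 30] -> [1, -23, 1, -5] -> [-1, 23, -1, 5] -> [5, -1, 23, -1]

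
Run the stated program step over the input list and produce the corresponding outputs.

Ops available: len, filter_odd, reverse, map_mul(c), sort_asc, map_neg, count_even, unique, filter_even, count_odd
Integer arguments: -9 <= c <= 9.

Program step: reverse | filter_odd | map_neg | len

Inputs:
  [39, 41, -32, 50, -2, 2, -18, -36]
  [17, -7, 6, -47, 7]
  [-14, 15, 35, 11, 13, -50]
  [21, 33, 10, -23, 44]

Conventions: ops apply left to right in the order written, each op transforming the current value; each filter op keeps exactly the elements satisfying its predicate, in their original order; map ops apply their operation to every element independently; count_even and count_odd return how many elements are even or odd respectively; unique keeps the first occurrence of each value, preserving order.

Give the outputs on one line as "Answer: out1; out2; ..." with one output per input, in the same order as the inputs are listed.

Execution, op by op:
  [39, 41, -32, 50, -2, 2, -18, -36] -> [-36, -18, 2, -2, 50, -32, 41, 39] -> [41, 39] -> [-41, -39] -> 2
  [17, -7, 6, -47, 7] -> [7, -47, 6, -7, 17] -> [7, -47, -7, 17] -> [-7, 47, 7, -17] -> 4
  [-14, 15, 35, 11, 13, -50] -> [-50, 13, 11, 35, 15, -14] -> [13, 11, 35, 15] -> [-13, -11, -35, -15] -> 4
  [21, 33, 10, -23, 44] -> [44, -23, 10, 33, 21] -> [-23, 33, 21] -> [23, -33, -21] -> 3

2; 4; 4; 3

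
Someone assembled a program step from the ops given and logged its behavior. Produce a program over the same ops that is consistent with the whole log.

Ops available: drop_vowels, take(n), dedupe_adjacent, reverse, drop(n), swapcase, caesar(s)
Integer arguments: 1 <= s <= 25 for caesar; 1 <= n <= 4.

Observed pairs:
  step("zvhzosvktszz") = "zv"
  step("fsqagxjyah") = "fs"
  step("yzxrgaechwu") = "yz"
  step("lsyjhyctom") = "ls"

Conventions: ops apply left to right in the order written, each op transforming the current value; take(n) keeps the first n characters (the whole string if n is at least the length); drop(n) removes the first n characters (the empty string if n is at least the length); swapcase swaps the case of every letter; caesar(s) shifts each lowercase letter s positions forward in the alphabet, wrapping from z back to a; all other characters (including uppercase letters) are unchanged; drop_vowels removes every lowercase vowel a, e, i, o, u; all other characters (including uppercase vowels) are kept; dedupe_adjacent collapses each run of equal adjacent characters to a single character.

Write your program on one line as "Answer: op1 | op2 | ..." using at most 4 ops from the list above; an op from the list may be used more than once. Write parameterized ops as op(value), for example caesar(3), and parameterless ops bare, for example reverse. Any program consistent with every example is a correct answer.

swapcase | take(2) | swapcase

Check, running the answer program on each example:
  "zvhzosvktszz" -> "ZVHZOSVKTSZZ" -> "ZV" -> "zv"
  "fsqagxjyah" -> "FSQAGXJYAH" -> "FS" -> "fs"
  "yzxrgaechwu" -> "YZXRGAECHWU" -> "YZ" -> "yz"
  "lsyjhyctom" -> "LSYJHYCTOM" -> "LS" -> "ls"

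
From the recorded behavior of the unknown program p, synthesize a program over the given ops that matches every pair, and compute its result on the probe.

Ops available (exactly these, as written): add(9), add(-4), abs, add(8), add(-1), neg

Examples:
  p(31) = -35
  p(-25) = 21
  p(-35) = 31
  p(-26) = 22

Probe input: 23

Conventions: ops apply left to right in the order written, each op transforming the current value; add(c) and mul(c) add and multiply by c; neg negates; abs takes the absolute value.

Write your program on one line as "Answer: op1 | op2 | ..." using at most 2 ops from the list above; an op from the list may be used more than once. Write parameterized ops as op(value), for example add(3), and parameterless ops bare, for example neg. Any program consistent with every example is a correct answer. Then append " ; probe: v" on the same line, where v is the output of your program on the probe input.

neg | add(-4) ; probe: -27

Check, running the answer program on each example:
  31 -> -31 -> -35
  -25 -> 25 -> 21
  -35 -> 35 -> 31
  -26 -> 26 -> 22
  probe: 23 -> -23 -> -27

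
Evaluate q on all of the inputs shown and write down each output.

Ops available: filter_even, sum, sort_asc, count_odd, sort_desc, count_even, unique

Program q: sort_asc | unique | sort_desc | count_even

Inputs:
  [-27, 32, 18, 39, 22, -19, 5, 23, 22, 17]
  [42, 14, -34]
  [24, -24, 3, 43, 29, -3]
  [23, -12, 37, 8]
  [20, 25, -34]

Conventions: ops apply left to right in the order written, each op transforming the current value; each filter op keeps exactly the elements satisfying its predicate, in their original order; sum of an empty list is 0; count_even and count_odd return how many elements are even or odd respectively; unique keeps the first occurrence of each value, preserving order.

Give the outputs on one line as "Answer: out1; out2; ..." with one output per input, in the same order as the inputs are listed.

3; 3; 2; 2; 2

Execution, op by op:
  [-27, 32, 18, 39, 22, -19, 5, 23, 22, 17] -> [-27, -19, 5, 17, 18, 22, 22, 23, 32, 39] -> [-27, -19, 5, 17, 18, 22, 23, 32, 39] -> [39, 32, 23, 22, 18, 17, 5, -19, -27] -> 3
  [42, 14, -34] -> [-34, 14, 42] -> [-34, 14, 42] -> [42, 14, -34] -> 3
  [24, -24, 3, 43, 29, -3] -> [-24, -3, 3, 24, 29, 43] -> [-24, -3, 3, 24, 29, 43] -> [43, 29, 24, 3, -3, -24] -> 2
  [23, -12, 37, 8] -> [-12, 8, 23, 37] -> [-12, 8, 23, 37] -> [37, 23, 8, -12] -> 2
  [20, 25, -34] -> [-34, 20, 25] -> [-34, 20, 25] -> [25, 20, -34] -> 2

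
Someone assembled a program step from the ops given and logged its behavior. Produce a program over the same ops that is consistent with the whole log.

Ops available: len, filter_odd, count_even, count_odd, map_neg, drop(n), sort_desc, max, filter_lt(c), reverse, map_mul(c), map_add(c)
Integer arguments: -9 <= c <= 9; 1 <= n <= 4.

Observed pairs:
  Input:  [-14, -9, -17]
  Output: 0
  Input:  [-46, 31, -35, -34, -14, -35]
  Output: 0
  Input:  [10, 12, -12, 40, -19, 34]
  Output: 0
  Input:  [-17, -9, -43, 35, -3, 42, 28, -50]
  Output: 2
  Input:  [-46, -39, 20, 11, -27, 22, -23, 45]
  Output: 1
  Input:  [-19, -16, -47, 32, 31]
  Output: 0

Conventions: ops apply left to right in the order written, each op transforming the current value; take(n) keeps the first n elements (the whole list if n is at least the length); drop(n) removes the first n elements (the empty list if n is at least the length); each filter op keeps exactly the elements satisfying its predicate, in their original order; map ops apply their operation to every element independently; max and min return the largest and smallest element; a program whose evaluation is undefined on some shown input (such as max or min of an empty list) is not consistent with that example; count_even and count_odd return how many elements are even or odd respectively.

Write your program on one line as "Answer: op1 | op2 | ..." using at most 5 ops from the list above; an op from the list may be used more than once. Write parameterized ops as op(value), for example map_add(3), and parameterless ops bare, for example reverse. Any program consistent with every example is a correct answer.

drop(2) | reverse | drop(4) | reverse | count_odd

Check, running the answer program on each example:
  [-14, -9, -17] -> [-17] -> [-17] -> [] -> [] -> 0
  [-46, 31, -35, -34, -14, -35] -> [-35, -34, -14, -35] -> [-35, -14, -34, -35] -> [] -> [] -> 0
  [10, 12, -12, 40, -19, 34] -> [-12, 40, -19, 34] -> [34, -19, 40, -12] -> [] -> [] -> 0
  [-17, -9, -43, 35, -3, 42, 28, -50] -> [-43, 35, -3, 42, 28, -50] -> [-50, 28, 42, -3, 35, -43] -> [35, -43] -> [-43, 35] -> 2
  [-46, -39, 20, 11, -27, 22, -23, 45] -> [20, 11, -27, 22, -23, 45] -> [45, -23, 22, -27, 11, 20] -> [11, 20] -> [20, 11] -> 1
  [-19, -16, -47, 32, 31] -> [-47, 32, 31] -> [31, 32, -47] -> [] -> [] -> 0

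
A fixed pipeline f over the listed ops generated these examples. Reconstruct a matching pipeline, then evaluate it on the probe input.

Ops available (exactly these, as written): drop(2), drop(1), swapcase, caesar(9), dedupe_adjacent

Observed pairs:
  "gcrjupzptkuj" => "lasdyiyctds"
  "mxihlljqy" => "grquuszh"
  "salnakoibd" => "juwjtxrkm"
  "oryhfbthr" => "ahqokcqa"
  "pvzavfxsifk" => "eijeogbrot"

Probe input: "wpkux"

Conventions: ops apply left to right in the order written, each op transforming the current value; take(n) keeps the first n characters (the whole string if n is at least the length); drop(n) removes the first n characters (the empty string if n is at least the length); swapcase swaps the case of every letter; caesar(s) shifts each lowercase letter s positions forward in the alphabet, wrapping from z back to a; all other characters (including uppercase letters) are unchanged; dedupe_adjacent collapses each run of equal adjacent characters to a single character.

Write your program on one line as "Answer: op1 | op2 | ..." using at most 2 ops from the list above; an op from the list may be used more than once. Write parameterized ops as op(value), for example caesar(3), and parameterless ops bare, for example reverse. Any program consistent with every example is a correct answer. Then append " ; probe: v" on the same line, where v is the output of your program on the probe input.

drop(1) | caesar(9) ; probe: "ytdg"

Check, running the answer program on each example:
  "gcrjupzptkuj" -> "crjupzptkuj" -> "lasdyiyctds"
  "mxihlljqy" -> "xihlljqy" -> "grquuszh"
  "salnakoibd" -> "alnakoibd" -> "juwjtxrkm"
  "oryhfbthr" -> "ryhfbthr" -> "ahqokcqa"
  "pvzavfxsifk" -> "vzavfxsifk" -> "eijeogbrot"
  probe: "wpkux" -> "pkux" -> "ytdg"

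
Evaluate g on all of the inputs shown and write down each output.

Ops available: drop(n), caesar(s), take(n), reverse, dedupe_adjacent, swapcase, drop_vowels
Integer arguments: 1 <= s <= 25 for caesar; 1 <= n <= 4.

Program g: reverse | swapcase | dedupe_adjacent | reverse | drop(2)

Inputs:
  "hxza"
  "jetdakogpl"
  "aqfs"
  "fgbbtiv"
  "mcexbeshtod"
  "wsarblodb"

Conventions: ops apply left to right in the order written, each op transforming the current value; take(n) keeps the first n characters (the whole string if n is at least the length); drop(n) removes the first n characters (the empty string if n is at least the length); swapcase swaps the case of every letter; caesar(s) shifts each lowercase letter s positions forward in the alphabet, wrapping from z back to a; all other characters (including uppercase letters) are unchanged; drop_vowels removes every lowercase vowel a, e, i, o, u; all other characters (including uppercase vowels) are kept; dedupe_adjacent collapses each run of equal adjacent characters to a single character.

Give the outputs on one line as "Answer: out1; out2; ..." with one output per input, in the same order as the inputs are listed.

"ZA"; "TDAKOGPL"; "FS"; "BTIV"; "EXBESHTOD"; "ARBLODB"

Execution, op by op:
  "hxza" -> "azxh" -> "AZXH" -> "AZXH" -> "HXZA" -> "ZA"
  "jetdakogpl" -> "lpgokadtej" -> "LPGOKADTEJ" -> "LPGOKADTEJ" -> "JETDAKOGPL" -> "TDAKOGPL"
  "aqfs" -> "sfqa" -> "SFQA" -> "SFQA" -> "AQFS" -> "FS"
  "fgbbtiv" -> "vitbbgf" -> "VITBBGF" -> "VITBGF" -> "FGBTIV" -> "BTIV"
  "mcexbeshtod" -> "dothsebxecm" -> "DOTHSEBXECM" -> "DOTHSEBXECM" -> "MCEXBESHTOD" -> "EXBESHTOD"
  "wsarblodb" -> "bdolbrasw" -> "BDOLBRASW" -> "BDOLBRASW" -> "WSARBLODB" -> "ARBLODB"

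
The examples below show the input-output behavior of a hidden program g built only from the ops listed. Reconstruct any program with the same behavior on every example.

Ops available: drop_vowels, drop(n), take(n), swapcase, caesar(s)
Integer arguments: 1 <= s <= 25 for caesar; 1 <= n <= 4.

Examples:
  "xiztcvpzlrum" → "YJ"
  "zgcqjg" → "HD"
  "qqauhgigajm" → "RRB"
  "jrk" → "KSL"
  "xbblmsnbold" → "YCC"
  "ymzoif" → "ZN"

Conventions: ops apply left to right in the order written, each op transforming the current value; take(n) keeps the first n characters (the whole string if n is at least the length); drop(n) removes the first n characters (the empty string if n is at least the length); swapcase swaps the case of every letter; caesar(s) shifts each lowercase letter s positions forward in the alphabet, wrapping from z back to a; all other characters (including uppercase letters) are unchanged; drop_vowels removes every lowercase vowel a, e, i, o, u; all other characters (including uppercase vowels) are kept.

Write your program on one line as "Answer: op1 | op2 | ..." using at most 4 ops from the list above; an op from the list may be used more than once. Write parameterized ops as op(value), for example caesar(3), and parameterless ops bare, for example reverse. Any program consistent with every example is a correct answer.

caesar(1) | take(3) | drop_vowels | swapcase

Check, running the answer program on each example:
  "xiztcvpzlrum" -> "yjaudwqamsvn" -> "yja" -> "yj" -> "YJ"
  "zgcqjg" -> "ahdrkh" -> "ahd" -> "hd" -> "HD"
  "qqauhgigajm" -> "rrbvihjhbkn" -> "rrb" -> "rrb" -> "RRB"
  "jrk" -> "ksl" -> "ksl" -> "ksl" -> "KSL"
  "xbblmsnbold" -> "yccmntocpme" -> "ycc" -> "ycc" -> "YCC"
  "ymzoif" -> "znapjg" -> "zna" -> "zn" -> "ZN"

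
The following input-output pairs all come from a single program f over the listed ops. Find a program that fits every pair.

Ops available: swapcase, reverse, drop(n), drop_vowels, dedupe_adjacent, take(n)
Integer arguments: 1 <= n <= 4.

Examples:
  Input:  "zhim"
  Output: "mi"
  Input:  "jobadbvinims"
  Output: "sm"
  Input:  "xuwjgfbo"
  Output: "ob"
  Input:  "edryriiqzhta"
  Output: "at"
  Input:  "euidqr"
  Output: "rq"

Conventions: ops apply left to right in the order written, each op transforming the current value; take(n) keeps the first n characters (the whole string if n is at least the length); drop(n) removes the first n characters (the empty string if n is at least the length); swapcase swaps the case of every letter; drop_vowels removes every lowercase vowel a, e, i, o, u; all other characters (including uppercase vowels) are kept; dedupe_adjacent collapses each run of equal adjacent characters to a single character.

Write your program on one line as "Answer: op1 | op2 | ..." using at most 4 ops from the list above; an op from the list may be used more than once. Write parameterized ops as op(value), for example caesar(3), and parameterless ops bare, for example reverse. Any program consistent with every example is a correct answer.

reverse | take(4) | take(2)

Check, running the answer program on each example:
  "zhim" -> "mihz" -> "mihz" -> "mi"
  "jobadbvinims" -> "sminivbdaboj" -> "smin" -> "sm"
  "xuwjgfbo" -> "obfgjwux" -> "obfg" -> "ob"
  "edryriiqzhta" -> "athzqiiryrde" -> "athz" -> "at"
  "euidqr" -> "rqdiue" -> "rqdi" -> "rq"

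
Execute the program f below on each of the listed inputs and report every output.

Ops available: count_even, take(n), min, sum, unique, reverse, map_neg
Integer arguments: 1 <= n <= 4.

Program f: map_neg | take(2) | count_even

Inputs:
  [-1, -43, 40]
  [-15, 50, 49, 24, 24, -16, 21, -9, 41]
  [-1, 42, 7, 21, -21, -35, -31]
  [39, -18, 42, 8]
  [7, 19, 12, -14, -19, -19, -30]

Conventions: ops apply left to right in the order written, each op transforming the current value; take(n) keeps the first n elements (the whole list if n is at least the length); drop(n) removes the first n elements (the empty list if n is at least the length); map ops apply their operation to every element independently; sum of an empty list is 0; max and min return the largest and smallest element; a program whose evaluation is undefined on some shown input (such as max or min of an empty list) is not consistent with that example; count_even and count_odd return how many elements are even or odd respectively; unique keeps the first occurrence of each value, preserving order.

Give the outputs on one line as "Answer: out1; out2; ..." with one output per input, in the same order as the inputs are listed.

0; 1; 1; 1; 0

Execution, op by op:
  [-1, -43, 40] -> [1, 43, -40] -> [1, 43] -> 0
  [-15, 50, 49, 24, 24, -16, 21, -9, 41] -> [15, -50, -49, -24, -24, 16, -21, 9, -41] -> [15, -50] -> 1
  [-1, 42, 7, 21, -21, -35, -31] -> [1, -42, -7, -21, 21, 35, 31] -> [1, -42] -> 1
  [39, -18, 42, 8] -> [-39, 18, -42, -8] -> [-39, 18] -> 1
  [7, 19, 12, -14, -19, -19, -30] -> [-7, -19, -12, 14, 19, 19, 30] -> [-7, -19] -> 0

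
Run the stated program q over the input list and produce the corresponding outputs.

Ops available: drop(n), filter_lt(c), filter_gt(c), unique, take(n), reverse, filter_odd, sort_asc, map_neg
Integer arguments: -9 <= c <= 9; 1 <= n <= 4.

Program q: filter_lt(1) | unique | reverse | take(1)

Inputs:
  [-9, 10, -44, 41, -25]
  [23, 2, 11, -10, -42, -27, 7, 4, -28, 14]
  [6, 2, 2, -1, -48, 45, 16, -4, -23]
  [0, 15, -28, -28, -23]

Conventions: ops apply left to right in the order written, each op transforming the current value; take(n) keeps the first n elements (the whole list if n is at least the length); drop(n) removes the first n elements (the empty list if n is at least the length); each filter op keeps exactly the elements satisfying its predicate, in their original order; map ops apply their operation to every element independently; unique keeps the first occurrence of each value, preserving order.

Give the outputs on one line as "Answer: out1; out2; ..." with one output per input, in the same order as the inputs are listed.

[-25]; [-28]; [-23]; [-23]

Execution, op by op:
  [-9, 10, -44, 41, -25] -> [-9, -44, -25] -> [-9, -44, -25] -> [-25, -44, -9] -> [-25]
  [23, 2, 11, -10, -42, -27, 7, 4, -28, 14] -> [-10, -42, -27, -28] -> [-10, -42, -27, -28] -> [-28, -27, -42, -10] -> [-28]
  [6, 2, 2, -1, -48, 45, 16, -4, -23] -> [-1, -48, -4, -23] -> [-1, -48, -4, -23] -> [-23, -4, -48, -1] -> [-23]
  [0, 15, -28, -28, -23] -> [0, -28, -28, -23] -> [0, -28, -23] -> [-23, -28, 0] -> [-23]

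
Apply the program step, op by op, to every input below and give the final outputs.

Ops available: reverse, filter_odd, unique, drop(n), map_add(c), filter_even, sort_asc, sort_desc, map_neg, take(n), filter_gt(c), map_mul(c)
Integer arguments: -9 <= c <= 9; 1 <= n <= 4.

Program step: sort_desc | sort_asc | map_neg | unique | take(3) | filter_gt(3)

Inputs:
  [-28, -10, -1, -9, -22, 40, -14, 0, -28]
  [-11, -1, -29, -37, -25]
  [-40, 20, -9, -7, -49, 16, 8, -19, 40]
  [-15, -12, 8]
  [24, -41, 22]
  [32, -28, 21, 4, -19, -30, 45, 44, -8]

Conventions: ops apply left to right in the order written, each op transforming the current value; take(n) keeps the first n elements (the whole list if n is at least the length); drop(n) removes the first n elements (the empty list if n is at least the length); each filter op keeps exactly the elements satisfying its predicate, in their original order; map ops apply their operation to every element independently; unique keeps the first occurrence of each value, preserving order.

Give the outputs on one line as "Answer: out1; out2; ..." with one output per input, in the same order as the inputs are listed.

Execution, op by op:
  [-28, -10, -1, -9, -22, 40, -14, 0, -28] -> [40, 0, -1, -9, -10, -14, -22, -28, -28] -> [-28, -28, -22, -14, -10, -9, -1, 0, 40] -> [28, 28, 22, 14, 10, 9, 1, 0, -40] -> [28, 22, 14, 10, 9, 1, 0, -40] -> [28, 22, 14] -> [28, 22, 14]
  [-11, -1, -29, -37, -25] -> [-1, -11, -25, -29, -37] -> [-37, -29, -25, -11, -1] -> [37, 29, 25, 11, 1] -> [37, 29, 25, 11, 1] -> [37, 29, 25] -> [37, 29, 25]
  [-40, 20, -9, -7, -49, 16, 8, -19, 40] -> [40, 20, 16, 8, -7, -9, -19, -40, -49] -> [-49, -40, -19, -9, -7, 8, 16, 20, 40] -> [49, 40, 19, 9, 7, -8, -16, -20, -40] -> [49, 40, 19, 9, 7, -8, -16, -20, -40] -> [49, 40, 19] -> [49, 40, 19]
  [-15, -12, 8] -> [8, -12, -15] -> [-15, -12, 8] -> [15, 12, -8] -> [15, 12, -8] -> [15, 12, -8] -> [15, 12]
  [24, -41, 22] -> [24, 22, -41] -> [-41, 22, 24] -> [41, -22, -24] -> [41, -22, -24] -> [41, -22, -24] -> [41]
  [32, -28, 21, 4, -19, -30, 45, 44, -8] -> [45, 44, 32, 21, 4, -8, -19, -28, -30] -> [-30, -28, -19, -8, 4, 21, 32, 44, 45] -> [30, 28, 19, 8, -4, -21, -32, -44, -45] -> [30, 28, 19, 8, -4, -21, -32, -44, -45] -> [30, 28, 19] -> [30, 28, 19]

[28, 22, 14]; [37, 29, 25]; [49, 40, 19]; [15, 12]; [41]; [30, 28, 19]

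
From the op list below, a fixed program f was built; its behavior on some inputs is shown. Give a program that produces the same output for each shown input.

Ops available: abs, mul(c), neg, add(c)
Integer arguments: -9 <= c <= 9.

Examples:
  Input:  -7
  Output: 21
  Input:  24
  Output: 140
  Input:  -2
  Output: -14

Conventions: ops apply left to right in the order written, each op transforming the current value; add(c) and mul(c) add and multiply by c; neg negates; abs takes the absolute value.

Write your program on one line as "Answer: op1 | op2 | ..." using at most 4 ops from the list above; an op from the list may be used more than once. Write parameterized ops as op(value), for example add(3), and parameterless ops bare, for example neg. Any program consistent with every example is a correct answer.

abs | add(-4) | mul(7)

Check, running the answer program on each example:
  -7 -> 7 -> 3 -> 21
  24 -> 24 -> 20 -> 140
  -2 -> 2 -> -2 -> -14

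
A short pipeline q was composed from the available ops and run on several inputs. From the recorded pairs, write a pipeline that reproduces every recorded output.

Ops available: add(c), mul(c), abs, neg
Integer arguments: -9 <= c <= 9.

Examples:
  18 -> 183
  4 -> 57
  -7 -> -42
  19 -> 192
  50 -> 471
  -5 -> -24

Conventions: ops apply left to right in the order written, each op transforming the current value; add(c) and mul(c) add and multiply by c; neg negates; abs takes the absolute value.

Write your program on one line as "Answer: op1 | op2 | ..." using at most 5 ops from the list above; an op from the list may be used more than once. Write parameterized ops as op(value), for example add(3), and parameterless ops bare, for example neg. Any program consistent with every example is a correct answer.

neg | add(-2) | neg | mul(9) | add(3)

Check, running the answer program on each example:
  18 -> -18 -> -20 -> 20 -> 180 -> 183
  4 -> -4 -> -6 -> 6 -> 54 -> 57
  -7 -> 7 -> 5 -> -5 -> -45 -> -42
  19 -> -19 -> -21 -> 21 -> 189 -> 192
  50 -> -50 -> -52 -> 52 -> 468 -> 471
  -5 -> 5 -> 3 -> -3 -> -27 -> -24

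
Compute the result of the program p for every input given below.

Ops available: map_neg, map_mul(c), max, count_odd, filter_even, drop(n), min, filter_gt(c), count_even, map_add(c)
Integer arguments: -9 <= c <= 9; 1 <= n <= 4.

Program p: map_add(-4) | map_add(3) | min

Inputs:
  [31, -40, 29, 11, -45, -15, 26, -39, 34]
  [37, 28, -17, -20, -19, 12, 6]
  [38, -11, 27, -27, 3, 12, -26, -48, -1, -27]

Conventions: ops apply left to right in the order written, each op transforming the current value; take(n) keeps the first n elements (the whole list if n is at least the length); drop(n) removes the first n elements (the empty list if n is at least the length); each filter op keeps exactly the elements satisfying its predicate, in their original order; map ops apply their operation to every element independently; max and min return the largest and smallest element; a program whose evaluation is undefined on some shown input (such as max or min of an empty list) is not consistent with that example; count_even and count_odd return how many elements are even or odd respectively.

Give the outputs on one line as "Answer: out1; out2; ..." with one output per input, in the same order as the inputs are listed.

-46; -21; -49

Execution, op by op:
  [31, -40, 29, 11, -45, -15, 26, -39, 34] -> [27, -44, 25, 7, -49, -19, 22, -43, 30] -> [30, -41, 28, 10, -46, -16, 25, -40, 33] -> -46
  [37, 28, -17, -20, -19, 12, 6] -> [33, 24, -21, -24, -23, 8, 2] -> [36, 27, -18, -21, -20, 11, 5] -> -21
  [38, -11, 27, -27, 3, 12, -26, -48, -1, -27] -> [34, -15, 23, -31, -1, 8, -30, -52, -5, -31] -> [37, -12, 26, -28, 2, 11, -27, -49, -2, -28] -> -49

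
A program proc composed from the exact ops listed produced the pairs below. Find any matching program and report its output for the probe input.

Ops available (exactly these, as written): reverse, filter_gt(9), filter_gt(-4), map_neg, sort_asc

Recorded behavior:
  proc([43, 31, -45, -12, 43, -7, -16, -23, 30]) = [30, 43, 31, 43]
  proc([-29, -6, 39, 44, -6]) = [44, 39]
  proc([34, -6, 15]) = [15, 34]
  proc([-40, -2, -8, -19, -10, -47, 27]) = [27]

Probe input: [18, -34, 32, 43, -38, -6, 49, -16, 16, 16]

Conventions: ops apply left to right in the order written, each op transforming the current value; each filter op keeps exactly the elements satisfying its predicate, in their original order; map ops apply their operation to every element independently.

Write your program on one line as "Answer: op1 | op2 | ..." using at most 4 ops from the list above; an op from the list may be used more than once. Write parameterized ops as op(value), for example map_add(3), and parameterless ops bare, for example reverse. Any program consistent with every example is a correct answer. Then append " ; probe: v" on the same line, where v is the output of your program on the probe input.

filter_gt(-4) | filter_gt(9) | reverse ; probe: [16, 16, 49, 43, 32, 18]

Check, running the answer program on each example:
  [43, 31, -45, -12, 43, -7, -16, -23, 30] -> [43, 31, 43, 30] -> [43, 31, 43, 30] -> [30, 43, 31, 43]
  [-29, -6, 39, 44, -6] -> [39, 44] -> [39, 44] -> [44, 39]
  [34, -6, 15] -> [34, 15] -> [34, 15] -> [15, 34]
  [-40, -2, -8, -19, -10, -47, 27] -> [-2, 27] -> [27] -> [27]
  probe: [18, -34, 32, 43, -38, -6, 49, -16, 16, 16] -> [18, 32, 43, 49, 16, 16] -> [18, 32, 43, 49, 16, 16] -> [16, 16, 49, 43, 32, 18]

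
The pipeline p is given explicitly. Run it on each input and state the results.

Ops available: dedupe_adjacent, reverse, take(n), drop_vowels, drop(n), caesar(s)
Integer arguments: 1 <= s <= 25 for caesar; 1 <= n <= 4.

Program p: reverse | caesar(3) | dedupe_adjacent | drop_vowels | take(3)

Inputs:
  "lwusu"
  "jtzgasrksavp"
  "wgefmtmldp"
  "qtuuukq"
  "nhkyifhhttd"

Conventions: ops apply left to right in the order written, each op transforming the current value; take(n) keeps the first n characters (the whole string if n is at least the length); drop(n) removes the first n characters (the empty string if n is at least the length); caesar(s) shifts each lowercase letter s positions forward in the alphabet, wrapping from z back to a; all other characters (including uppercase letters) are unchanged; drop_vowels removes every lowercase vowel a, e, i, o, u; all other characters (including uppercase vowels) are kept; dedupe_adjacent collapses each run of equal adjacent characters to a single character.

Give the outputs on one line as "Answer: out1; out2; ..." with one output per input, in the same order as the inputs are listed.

Execution, op by op:
  "lwusu" -> "usuwl" -> "xvxzo" -> "xvxzo" -> "xvxz" -> "xvx"
  "jtzgasrksavp" -> "pvaskrsagztj" -> "sydvnuvdjcwm" -> "sydvnuvdjcwm" -> "sydvnvdjcwm" -> "syd"
  "wgefmtmldp" -> "pdlmtmfegw" -> "sgopwpihjz" -> "sgopwpihjz" -> "sgpwphjz" -> "sgp"
  "qtuuukq" -> "qkuuutq" -> "tnxxxwt" -> "tnxwt" -> "tnxwt" -> "tnx"
  "nhkyifhhttd" -> "dtthhfiykhn" -> "gwwkkilbnkq" -> "gwkilbnkq" -> "gwklbnkq" -> "gwk"

"xvx"; "syd"; "sgp"; "tnx"; "gwk"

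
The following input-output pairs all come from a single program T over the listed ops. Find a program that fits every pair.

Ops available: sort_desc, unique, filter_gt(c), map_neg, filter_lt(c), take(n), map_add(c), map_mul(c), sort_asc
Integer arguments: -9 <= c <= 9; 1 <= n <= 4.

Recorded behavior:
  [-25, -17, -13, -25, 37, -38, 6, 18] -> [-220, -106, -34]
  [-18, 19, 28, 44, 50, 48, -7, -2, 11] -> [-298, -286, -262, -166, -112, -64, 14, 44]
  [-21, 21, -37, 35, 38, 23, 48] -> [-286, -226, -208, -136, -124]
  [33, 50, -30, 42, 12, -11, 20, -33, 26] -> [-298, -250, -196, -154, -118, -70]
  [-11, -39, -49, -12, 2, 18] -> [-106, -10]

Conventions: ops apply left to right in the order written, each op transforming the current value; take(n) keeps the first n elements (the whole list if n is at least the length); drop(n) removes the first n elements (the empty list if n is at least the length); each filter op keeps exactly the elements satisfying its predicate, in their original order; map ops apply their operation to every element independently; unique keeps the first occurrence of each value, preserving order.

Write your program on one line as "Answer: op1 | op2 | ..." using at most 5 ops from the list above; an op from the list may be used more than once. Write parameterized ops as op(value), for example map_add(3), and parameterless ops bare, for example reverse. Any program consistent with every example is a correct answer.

filter_gt(-8) | map_mul(-6) | map_add(2) | sort_asc

Check, running the answer program on each example:
  [-25, -17, -13, -25, 37, -38, 6, 18] -> [37, 6, 18] -> [-222, -36, -108] -> [-220, -34, -106] -> [-220, -106, -34]
  [-18, 19, 28, 44, 50, 48, -7, -2, 11] -> [19, 28, 44, 50, 48, -7, -2, 11] -> [-114, -168, -264, -300, -288, 42, 12, -66] -> [-112, -166, -262, -298, -286, 44, 14, -64] -> [-298, -286, -262, -166, -112, -64, 14, 44]
  [-21, 21, -37, 35, 38, 23, 48] -> [21, 35, 38, 23, 48] -> [-126, -210, -228, -138, -288] -> [-124, -208, -226, -136, -286] -> [-286, -226, -208, -136, -124]
  [33, 50, -30, 42, 12, -11, 20, -33, 26] -> [33, 50, 42, 12, 20, 26] -> [-198, -300, -252, -72, -120, -156] -> [-196, -298, -250, -70, -118, -154] -> [-298, -250, -196, -154, -118, -70]
  [-11, -39, -49, -12, 2, 18] -> [2, 18] -> [-12, -108] -> [-10, -106] -> [-106, -10]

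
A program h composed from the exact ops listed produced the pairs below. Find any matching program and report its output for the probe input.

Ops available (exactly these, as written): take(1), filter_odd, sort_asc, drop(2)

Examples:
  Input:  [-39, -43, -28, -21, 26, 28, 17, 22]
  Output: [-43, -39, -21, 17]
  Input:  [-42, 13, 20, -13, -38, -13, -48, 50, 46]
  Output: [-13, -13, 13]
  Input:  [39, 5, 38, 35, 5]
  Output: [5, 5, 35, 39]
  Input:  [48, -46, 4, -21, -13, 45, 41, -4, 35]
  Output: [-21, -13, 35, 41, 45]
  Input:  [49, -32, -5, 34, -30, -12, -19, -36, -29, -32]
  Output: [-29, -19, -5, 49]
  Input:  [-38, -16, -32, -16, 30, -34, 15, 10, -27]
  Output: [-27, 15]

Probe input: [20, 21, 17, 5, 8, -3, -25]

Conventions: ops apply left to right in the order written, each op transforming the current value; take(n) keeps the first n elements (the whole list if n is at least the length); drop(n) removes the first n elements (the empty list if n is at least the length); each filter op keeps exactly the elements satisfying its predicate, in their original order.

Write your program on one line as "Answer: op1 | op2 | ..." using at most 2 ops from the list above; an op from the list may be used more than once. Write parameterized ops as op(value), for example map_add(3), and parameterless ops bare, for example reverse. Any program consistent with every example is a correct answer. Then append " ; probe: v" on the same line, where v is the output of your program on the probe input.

sort_asc | filter_odd ; probe: [-25, -3, 5, 17, 21]

Check, running the answer program on each example:
  [-39, -43, -28, -21, 26, 28, 17, 22] -> [-43, -39, -28, -21, 17, 22, 26, 28] -> [-43, -39, -21, 17]
  [-42, 13, 20, -13, -38, -13, -48, 50, 46] -> [-48, -42, -38, -13, -13, 13, 20, 46, 50] -> [-13, -13, 13]
  [39, 5, 38, 35, 5] -> [5, 5, 35, 38, 39] -> [5, 5, 35, 39]
  [48, -46, 4, -21, -13, 45, 41, -4, 35] -> [-46, -21, -13, -4, 4, 35, 41, 45, 48] -> [-21, -13, 35, 41, 45]
  [49, -32, -5, 34, -30, -12, -19, -36, -29, -32] -> [-36, -32, -32, -30, -29, -19, -12, -5, 34, 49] -> [-29, -19, -5, 49]
  [-38, -16, -32, -16, 30, -34, 15, 10, -27] -> [-38, -34, -32, -27, -16, -16, 10, 15, 30] -> [-27, 15]
  probe: [20, 21, 17, 5, 8, -3, -25] -> [-25, -3, 5, 8, 17, 20, 21] -> [-25, -3, 5, 17, 21]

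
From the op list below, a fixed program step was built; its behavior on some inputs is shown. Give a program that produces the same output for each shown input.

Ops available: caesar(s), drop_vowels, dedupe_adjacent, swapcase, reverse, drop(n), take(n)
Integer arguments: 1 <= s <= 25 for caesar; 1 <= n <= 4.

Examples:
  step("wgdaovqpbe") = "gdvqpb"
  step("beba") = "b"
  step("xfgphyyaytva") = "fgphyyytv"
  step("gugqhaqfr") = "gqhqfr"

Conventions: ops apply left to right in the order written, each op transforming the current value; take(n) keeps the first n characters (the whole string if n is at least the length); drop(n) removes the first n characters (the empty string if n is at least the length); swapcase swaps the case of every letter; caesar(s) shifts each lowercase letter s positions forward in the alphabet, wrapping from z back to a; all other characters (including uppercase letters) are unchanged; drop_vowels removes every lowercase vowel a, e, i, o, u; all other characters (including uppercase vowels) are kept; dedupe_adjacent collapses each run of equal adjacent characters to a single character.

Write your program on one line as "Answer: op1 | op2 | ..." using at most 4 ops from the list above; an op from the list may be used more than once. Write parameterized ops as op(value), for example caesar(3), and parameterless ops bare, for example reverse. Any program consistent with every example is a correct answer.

reverse | drop_vowels | reverse | drop(1)

Check, running the answer program on each example:
  "wgdaovqpbe" -> "ebpqvoadgw" -> "bpqvdgw" -> "wgdvqpb" -> "gdvqpb"
  "beba" -> "abeb" -> "bb" -> "bb" -> "b"
  "xfgphyyaytva" -> "avtyayyhpgfx" -> "vtyyyhpgfx" -> "xfgphyyytv" -> "fgphyyytv"
  "gugqhaqfr" -> "rfqahqgug" -> "rfqhqgg" -> "ggqhqfr" -> "gqhqfr"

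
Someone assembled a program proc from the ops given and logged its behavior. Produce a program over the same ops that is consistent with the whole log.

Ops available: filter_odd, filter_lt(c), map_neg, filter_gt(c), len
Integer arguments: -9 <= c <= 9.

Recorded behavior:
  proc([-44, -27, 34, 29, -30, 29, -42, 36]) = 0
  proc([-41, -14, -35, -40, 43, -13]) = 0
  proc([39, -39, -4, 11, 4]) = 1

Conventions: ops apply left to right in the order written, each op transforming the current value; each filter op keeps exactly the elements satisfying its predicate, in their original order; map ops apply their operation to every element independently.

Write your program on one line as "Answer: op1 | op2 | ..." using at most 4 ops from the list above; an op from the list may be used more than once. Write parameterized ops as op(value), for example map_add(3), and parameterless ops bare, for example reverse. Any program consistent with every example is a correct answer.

filter_gt(-9) | map_neg | filter_gt(-1) | len

Check, running the answer program on each example:
  [-44, -27, 34, 29, -30, 29, -42, 36] -> [34, 29, 29, 36] -> [-34, -29, -29, -36] -> [] -> 0
  [-41, -14, -35, -40, 43, -13] -> [43] -> [-43] -> [] -> 0
  [39, -39, -4, 11, 4] -> [39, -4, 11, 4] -> [-39, 4, -11, -4] -> [4] -> 1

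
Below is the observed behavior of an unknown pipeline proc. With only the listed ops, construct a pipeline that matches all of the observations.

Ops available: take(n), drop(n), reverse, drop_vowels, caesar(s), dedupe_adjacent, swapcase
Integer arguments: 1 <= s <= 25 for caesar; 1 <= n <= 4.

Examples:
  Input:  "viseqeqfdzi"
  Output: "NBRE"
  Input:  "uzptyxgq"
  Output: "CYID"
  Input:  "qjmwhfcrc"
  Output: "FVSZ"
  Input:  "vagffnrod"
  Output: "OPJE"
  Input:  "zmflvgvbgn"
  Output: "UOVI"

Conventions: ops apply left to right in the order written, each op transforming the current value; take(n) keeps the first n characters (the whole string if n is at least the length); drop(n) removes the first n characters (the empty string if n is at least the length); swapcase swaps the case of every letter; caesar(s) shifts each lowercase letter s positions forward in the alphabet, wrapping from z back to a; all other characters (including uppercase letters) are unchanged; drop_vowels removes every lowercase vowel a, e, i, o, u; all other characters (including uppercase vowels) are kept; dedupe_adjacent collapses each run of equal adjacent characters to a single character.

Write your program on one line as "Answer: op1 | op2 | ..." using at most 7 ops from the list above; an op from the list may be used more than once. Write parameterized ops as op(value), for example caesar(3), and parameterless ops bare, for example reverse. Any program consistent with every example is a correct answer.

caesar(19) | caesar(17) | caesar(25) | take(4) | swapcase | reverse

Check, running the answer program on each example:
  "viseqeqfdzi" -> "oblxjxjywsb" -> "fscoaoapnjs" -> "erbnznzomir" -> "erbn" -> "ERBN" -> "NBRE"
  "uzptyxgq" -> "nsimrqzj" -> "ejzdihqa" -> "diychgpz" -> "diyc" -> "DIYC" -> "CYID"
  "qjmwhfcrc" -> "jcfpayvkv" -> "atwgrpmbm" -> "zsvfqolal" -> "zsvf" -> "ZSVF" -> "FVSZ"
  "vagffnrod" -> "otzyygkhw" -> "fkqppxbyn" -> "ejpoowaxm" -> "ejpo" -> "EJPO" -> "OPJE"
  "zmflvgvbgn" -> "sfyeozouzg" -> "jwpvfqflqx" -> "ivouepekpw" -> "ivou" -> "IVOU" -> "UOVI"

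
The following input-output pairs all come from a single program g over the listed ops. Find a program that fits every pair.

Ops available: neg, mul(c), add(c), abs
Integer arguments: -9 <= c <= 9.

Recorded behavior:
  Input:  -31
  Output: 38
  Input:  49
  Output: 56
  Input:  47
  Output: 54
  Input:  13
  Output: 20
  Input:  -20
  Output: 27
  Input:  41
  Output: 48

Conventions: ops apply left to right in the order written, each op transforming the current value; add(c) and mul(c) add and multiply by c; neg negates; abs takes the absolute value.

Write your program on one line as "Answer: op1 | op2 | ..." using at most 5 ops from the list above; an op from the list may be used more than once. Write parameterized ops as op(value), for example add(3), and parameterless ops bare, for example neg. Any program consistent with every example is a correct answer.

abs | neg | add(-8) | neg | add(-1)

Check, running the answer program on each example:
  -31 -> 31 -> -31 -> -39 -> 39 -> 38
  49 -> 49 -> -49 -> -57 -> 57 -> 56
  47 -> 47 -> -47 -> -55 -> 55 -> 54
  13 -> 13 -> -13 -> -21 -> 21 -> 20
  -20 -> 20 -> -20 -> -28 -> 28 -> 27
  41 -> 41 -> -41 -> -49 -> 49 -> 48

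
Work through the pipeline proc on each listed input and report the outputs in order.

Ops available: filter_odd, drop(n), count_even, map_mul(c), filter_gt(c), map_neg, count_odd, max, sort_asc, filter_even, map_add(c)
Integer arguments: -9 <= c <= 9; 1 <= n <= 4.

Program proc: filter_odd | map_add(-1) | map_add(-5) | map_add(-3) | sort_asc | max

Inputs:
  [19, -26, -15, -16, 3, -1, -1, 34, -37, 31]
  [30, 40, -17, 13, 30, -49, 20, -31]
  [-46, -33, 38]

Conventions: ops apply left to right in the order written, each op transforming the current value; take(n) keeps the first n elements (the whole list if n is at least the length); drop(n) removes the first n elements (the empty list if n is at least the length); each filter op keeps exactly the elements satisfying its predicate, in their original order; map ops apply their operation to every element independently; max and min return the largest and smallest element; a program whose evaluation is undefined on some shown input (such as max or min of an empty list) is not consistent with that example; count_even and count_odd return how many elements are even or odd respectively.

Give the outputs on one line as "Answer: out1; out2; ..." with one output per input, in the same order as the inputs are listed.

22; 4; -42

Execution, op by op:
  [19, -26, -15, -16, 3, -1, -1, 34, -37, 31] -> [19, -15, 3, -1, -1, -37, 31] -> [18, -16, 2, -2, -2, -38, 30] -> [13, -21, -3, -7, -7, -43, 25] -> [10, -24, -6, -10, -10, -46, 22] -> [-46, -24, -10, -10, -6, 10, 22] -> 22
  [30, 40, -17, 13, 30, -49, 20, -31] -> [-17, 13, -49, -31] -> [-18, 12, -50, -32] -> [-23, 7, -55, -37] -> [-26, 4, -58, -40] -> [-58, -40, -26, 4] -> 4
  [-46, -33, 38] -> [-33] -> [-34] -> [-39] -> [-42] -> [-42] -> -42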